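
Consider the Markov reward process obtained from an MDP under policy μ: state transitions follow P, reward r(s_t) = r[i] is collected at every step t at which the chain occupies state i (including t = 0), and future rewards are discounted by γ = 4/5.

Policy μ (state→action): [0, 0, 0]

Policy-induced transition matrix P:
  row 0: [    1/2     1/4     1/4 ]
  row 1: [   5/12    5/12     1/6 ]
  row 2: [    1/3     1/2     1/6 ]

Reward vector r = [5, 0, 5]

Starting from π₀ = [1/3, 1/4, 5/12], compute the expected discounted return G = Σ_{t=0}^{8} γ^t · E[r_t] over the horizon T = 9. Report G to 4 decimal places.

G = 14.2359

t=0: π = [0.3333, 0.2500, 0.4167], E[r] = 3.7500, γ^t·E[r] = 3.750000, running G = 3.750000
t=1: π = [0.4097, 0.3958, 0.1944], E[r] = 3.0208, γ^t·E[r] = 2.416667, running G = 6.166667
t=2: π = [0.4346, 0.3646, 0.2008], E[r] = 3.1771, γ^t·E[r] = 2.033333, running G = 8.200000
t=3: π = [0.4361, 0.3610, 0.2029], E[r] = 3.1952, γ^t·E[r] = 1.635926, running G = 9.835926
t=4: π = [0.4361, 0.3609, 0.2030], E[r] = 3.1956, γ^t·E[r] = 1.308914, running G = 11.144840
t=5: π = [0.4361, 0.3609, 0.2030], E[r] = 3.1955, γ^t·E[r] = 1.047101, running G = 12.191941
t=6: π = [0.4361, 0.3609, 0.2030], E[r] = 3.1955, γ^t·E[r] = 0.837678, running G = 13.029619
t=7: π = [0.4361, 0.3609, 0.2030], E[r] = 3.1955, γ^t·E[r] = 0.670143, running G = 13.699762
t=8: π = [0.4361, 0.3609, 0.2030], E[r] = 3.1955, γ^t·E[r] = 0.536114, running G = 14.235876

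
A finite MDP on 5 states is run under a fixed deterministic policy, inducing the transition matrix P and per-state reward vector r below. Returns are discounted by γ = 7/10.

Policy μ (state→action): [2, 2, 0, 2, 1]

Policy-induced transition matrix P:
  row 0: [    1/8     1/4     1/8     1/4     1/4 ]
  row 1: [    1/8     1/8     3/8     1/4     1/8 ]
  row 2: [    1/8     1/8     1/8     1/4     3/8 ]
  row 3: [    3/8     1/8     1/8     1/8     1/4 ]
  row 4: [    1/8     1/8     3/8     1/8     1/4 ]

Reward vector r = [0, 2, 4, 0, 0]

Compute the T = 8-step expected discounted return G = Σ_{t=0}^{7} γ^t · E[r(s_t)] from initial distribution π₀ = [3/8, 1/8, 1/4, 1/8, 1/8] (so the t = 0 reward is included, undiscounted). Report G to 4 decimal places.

G = 3.7555

t=0: π = [0.3750, 0.1250, 0.2500, 0.1250, 0.1250], E[r] = 1.2500, γ^t·E[r] = 1.250000, running G = 1.250000
t=1: π = [0.1563, 0.1719, 0.1875, 0.2188, 0.2656], E[r] = 1.0938, γ^t·E[r] = 0.765625, running G = 2.015625
t=2: π = [0.1797, 0.1445, 0.2344, 0.1895, 0.2520], E[r] = 1.2266, γ^t·E[r] = 0.601016, running G = 2.616641
t=3: π = [0.1724, 0.1475, 0.2241, 0.1948, 0.2612], E[r] = 1.1914, γ^t·E[r] = 0.408652, running G = 3.025293
t=4: π = [0.1737, 0.1465, 0.2272, 0.1930, 0.2596], E[r] = 1.2018, γ^t·E[r] = 0.288548, running G = 3.313841
t=5: π = [0.1732, 0.1467, 0.2265, 0.1934, 0.2601], E[r] = 1.1996, γ^t·E[r] = 0.201609, running G = 3.515450
t=6: π = [0.1734, 0.1467, 0.2267, 0.1933, 0.2600], E[r] = 1.2001, γ^t·E[r] = 0.141191, running G = 3.656641
t=7: π = [0.1733, 0.1467, 0.2267, 0.1933, 0.2600], E[r] = 1.2000, γ^t·E[r] = 0.098823, running G = 3.755464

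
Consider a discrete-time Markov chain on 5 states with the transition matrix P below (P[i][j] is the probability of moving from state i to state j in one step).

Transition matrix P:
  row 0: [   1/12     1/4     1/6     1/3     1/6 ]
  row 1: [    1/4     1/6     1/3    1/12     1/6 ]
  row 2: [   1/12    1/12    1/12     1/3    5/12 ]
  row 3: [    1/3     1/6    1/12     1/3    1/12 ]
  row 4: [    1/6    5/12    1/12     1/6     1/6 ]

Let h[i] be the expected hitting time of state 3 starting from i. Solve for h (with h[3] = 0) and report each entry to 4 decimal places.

First-step conditioning: h[3] = 0; for i ≠ 3, h[i] = 1 + Σ_k P[i][k]·h[k].
  h[0] = 1 + 1/12·h[0] + 1/4·h[1] + 1/6·h[2] + 1/6·h[4]
  h[1] = 1 + 1/4·h[0] + 1/6·h[1] + 1/3·h[2] + 1/6·h[4]
  h[2] = 1 + 1/12·h[0] + 1/12·h[1] + 1/12·h[2] + 5/12·h[4]
  h[4] = 1 + 1/6·h[0] + 5/12·h[1] + 1/12·h[2] + 1/6·h[4]
Solving the 4×4 linear system over states ≠ 3 gives exactly h = [25236/6037, 31104/6037, 25524/6037, 0, 30396/6037] (h[3] = 0 is the target).

h = [4.1802, 5.1522, 4.2279, 0.0000, 5.0350]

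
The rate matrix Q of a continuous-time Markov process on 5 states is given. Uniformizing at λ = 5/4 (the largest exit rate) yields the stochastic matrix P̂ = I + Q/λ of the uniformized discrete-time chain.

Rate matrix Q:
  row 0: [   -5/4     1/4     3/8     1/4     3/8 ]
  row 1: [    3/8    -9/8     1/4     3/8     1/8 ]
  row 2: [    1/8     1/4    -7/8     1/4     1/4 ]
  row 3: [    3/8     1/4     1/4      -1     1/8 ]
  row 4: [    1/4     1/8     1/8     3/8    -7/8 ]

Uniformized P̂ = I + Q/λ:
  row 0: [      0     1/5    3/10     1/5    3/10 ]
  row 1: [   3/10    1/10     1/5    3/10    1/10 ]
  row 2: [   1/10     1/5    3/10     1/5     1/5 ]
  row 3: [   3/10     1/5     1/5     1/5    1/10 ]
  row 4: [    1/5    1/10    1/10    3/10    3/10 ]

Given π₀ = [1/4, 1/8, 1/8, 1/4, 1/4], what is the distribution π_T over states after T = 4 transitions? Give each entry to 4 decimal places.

π = [0.1817, 0.1638, 0.2204, 0.2362, 0.1980]

t=0: π = [0.2500, 0.1250, 0.1250, 0.2500, 0.2500]
t=1: π = [0.1750, 0.1625, 0.2125, 0.2375, 0.2125]
t=2: π = [0.1838, 0.1625, 0.2175, 0.2375, 0.1988]
t=3: π = [0.1815, 0.1639, 0.2203, 0.2361, 0.1983]
t=4: π = [0.1817, 0.1638, 0.2204, 0.2362, 0.1980]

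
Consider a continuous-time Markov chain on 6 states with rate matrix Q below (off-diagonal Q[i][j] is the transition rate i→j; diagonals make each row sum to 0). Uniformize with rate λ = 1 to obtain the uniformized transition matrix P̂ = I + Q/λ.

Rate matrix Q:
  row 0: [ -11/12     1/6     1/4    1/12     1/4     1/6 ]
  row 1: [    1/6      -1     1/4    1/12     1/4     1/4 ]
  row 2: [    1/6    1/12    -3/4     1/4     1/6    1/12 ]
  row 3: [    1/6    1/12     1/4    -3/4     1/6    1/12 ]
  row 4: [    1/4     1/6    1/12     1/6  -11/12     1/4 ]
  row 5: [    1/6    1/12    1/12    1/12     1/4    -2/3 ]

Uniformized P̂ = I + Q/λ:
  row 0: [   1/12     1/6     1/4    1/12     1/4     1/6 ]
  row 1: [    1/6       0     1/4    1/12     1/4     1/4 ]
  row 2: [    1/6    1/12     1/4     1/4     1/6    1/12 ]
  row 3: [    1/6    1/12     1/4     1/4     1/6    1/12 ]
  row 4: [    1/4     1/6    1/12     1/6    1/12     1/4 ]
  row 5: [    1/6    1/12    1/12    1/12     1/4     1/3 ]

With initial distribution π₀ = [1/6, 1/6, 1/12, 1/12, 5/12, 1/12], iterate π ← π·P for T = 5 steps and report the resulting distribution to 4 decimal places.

t=0: π = [0.1667, 0.1667, 0.0833, 0.0833, 0.4167, 0.0833]
t=1: π = [0.1875, 0.1181, 0.1667, 0.1458, 0.1667, 0.2153]
t=2: π = [0.1649, 0.1030, 0.1863, 0.1493, 0.1962, 0.2002]
t=3: π = [0.1693, 0.1048, 0.1839, 0.1556, 0.1893, 0.1970]
t=4: π = [0.1683, 0.1045, 0.1856, 0.1557, 0.1901, 0.1957]
t=5: π = [0.1685, 0.1045, 0.1857, 0.1561, 0.1899, 0.1954]

π = [0.1685, 0.1045, 0.1857, 0.1561, 0.1899, 0.1954]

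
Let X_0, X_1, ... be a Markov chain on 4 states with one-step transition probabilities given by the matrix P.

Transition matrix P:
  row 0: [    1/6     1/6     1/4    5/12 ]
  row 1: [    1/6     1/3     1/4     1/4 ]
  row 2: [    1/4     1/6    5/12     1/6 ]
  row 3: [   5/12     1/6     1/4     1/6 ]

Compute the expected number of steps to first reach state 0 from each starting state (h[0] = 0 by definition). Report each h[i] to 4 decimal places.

First-step conditioning: h[0] = 0; for i ≠ 0, h[i] = 1 + Σ_k P[i][k]·h[k].
  h[1] = 1 + 1/3·h[1] + 1/4·h[2] + 1/4·h[3]
  h[2] = 1 + 1/6·h[1] + 5/12·h[2] + 1/6·h[3]
  h[3] = 1 + 1/6·h[1] + 1/4·h[2] + 1/6·h[3]
Solving the 3×3 linear system over states ≠ 0 gives exactly h = [0, 78/19, 72/19, 60/19] (h[0] = 0 is the target).

h = [0.0000, 4.1053, 3.7895, 3.1579]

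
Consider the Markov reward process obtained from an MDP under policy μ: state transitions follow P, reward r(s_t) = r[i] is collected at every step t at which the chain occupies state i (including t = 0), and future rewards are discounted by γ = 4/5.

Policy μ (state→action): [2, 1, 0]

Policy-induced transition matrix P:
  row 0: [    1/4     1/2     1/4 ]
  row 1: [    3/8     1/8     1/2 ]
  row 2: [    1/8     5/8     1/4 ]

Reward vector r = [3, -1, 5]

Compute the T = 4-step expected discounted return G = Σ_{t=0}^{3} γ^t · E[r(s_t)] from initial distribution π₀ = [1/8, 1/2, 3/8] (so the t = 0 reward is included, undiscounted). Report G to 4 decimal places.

G = 6.0030

t=0: π = [0.1250, 0.5000, 0.3750], E[r] = 1.7500, γ^t·E[r] = 1.750000, running G = 1.750000
t=1: π = [0.2656, 0.3594, 0.3750], E[r] = 2.3125, γ^t·E[r] = 1.850000, running G = 3.600000
t=2: π = [0.2480, 0.4121, 0.3398], E[r] = 2.0313, γ^t·E[r] = 1.300000, running G = 4.900000
t=3: π = [0.2590, 0.3879, 0.3530], E[r] = 2.1543, γ^t·E[r] = 1.103000, running G = 6.003000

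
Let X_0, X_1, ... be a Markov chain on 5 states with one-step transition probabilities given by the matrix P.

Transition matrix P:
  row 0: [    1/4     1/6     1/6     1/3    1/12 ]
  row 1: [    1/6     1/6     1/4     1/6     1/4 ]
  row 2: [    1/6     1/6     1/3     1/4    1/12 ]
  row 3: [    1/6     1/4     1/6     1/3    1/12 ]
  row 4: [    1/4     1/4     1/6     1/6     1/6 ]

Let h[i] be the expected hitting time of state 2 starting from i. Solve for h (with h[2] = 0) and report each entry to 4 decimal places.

First-step conditioning: h[2] = 0; for i ≠ 2, h[i] = 1 + Σ_k P[i][k]·h[k].
  h[0] = 1 + 1/4·h[0] + 1/6·h[1] + 1/3·h[3] + 1/12·h[4]
  h[1] = 1 + 1/6·h[0] + 1/6·h[1] + 1/6·h[3] + 1/4·h[4]
  h[3] = 1 + 1/6·h[0] + 1/4·h[1] + 1/3·h[3] + 1/12·h[4]
  h[4] = 1 + 1/4·h[0] + 1/4·h[1] + 1/6·h[3] + 1/6·h[4]
Solving the 4×4 linear system over states ≠ 2 gives exactly h = [9516/1745, 8724/1745, 0, 1890/349, 9456/1745] (h[2] = 0 is the target).

h = [5.4533, 4.9994, 0.0000, 5.4155, 5.4189]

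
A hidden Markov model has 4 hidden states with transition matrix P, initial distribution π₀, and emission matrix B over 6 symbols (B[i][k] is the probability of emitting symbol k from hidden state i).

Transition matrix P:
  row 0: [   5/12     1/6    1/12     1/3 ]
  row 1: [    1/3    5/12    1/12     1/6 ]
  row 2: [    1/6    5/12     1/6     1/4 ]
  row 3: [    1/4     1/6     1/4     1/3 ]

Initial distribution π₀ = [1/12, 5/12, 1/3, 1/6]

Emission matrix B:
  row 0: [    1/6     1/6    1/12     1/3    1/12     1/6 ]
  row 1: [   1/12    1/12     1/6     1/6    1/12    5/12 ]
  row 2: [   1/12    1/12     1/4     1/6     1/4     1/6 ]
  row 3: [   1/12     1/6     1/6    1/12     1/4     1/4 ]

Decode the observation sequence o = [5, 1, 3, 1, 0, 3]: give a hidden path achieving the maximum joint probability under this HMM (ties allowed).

t=0: δ = [1.389e-02, 1.736e-01, 5.556e-02, 4.167e-02]  (obs o_0=5)
t=1: δ = [9.645e-03, 6.028e-03, 1.206e-03, 4.823e-03]  ψ = [1, 1, 1, 1]  (obs o_1=1)
t=2: δ = [1.340e-03, 4.186e-04, 2.009e-04, 2.679e-04]  ψ = [0, 1, 3, 0]  (obs o_2=3)
t=3: δ = [9.303e-05, 1.861e-05, 9.303e-06, 7.442e-05]  ψ = [0, 0, 0, 0]  (obs o_3=1)
t=4: δ = [6.460e-06, 1.292e-06, 1.550e-06, 2.584e-06]  ψ = [0, 0, 3, 0]  (obs o_4=0)
t=5: δ = [8.973e-07, 1.795e-07, 1.077e-07, 1.795e-07]  ψ = [0, 0, 3, 0]  (obs o_5=3)
backtrack: best end state = 0; path = [1, 0, 0, 0, 0, 0]

path = [1, 0, 0, 0, 0, 0]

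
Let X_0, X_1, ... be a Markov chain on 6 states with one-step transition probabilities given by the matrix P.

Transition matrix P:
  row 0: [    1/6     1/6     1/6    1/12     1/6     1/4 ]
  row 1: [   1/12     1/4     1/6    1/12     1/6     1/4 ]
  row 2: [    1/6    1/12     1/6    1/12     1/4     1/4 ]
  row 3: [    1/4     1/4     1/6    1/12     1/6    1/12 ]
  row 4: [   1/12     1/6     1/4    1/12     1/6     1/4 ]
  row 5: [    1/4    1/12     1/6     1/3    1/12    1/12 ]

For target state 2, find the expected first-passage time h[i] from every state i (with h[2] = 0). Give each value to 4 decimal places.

First-step conditioning: h[2] = 0; for i ≠ 2, h[i] = 1 + Σ_k P[i][k]·h[k].
  h[0] = 1 + 1/6·h[0] + 1/6·h[1] + 1/12·h[3] + 1/6·h[4] + 1/4·h[5]
  h[1] = 1 + 1/12·h[0] + 1/4·h[1] + 1/12·h[3] + 1/6·h[4] + 1/4·h[5]
  h[3] = 1 + 1/4·h[0] + 1/4·h[1] + 1/12·h[3] + 1/6·h[4] + 1/12·h[5]
  h[4] = 1 + 1/12·h[0] + 1/6·h[1] + 1/12·h[3] + 1/6·h[4] + 1/4·h[5]
  h[5] = 1 + 1/4·h[0] + 1/12·h[1] + 1/3·h[3] + 1/12·h[4] + 1/12·h[5]
Solving the 5×5 linear system over states ≠ 2 gives exactly h = [12528/2245, 12528/2245, 0, 12516/2245, 11484/2245, 2520/449] (h[2] = 0 is the target).

h = [5.5804, 5.5804, 0.0000, 5.5751, 5.1154, 5.6125]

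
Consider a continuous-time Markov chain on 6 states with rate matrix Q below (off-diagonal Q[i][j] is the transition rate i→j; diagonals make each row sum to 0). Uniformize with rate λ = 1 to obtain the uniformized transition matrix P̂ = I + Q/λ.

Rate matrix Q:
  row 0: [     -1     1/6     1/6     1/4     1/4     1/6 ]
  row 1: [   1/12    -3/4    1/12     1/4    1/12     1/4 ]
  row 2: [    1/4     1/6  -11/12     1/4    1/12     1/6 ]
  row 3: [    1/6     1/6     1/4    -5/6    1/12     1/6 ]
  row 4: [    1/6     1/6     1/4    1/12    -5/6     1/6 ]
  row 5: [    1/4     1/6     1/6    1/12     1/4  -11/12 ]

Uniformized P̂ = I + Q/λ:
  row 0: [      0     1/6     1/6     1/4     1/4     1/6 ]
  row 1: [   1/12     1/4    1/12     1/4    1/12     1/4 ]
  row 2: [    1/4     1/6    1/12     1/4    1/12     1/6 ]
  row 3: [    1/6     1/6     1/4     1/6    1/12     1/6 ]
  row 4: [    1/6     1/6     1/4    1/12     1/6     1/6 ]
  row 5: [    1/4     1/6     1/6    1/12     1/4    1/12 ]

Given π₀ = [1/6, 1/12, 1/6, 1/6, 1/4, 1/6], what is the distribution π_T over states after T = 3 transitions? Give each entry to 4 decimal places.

t=0: π = [0.1667, 0.0833, 0.1667, 0.1667, 0.2500, 0.1667]
t=1: π = [0.1597, 0.1736, 0.1806, 0.1667, 0.1597, 0.1597]
t=2: π = [0.1539, 0.1811, 0.1644, 0.1829, 0.1499, 0.1678]
t=3: π = [0.1536, 0.1818, 0.1656, 0.1818, 0.1495, 0.1678]

π = [0.1536, 0.1818, 0.1656, 0.1818, 0.1495, 0.1678]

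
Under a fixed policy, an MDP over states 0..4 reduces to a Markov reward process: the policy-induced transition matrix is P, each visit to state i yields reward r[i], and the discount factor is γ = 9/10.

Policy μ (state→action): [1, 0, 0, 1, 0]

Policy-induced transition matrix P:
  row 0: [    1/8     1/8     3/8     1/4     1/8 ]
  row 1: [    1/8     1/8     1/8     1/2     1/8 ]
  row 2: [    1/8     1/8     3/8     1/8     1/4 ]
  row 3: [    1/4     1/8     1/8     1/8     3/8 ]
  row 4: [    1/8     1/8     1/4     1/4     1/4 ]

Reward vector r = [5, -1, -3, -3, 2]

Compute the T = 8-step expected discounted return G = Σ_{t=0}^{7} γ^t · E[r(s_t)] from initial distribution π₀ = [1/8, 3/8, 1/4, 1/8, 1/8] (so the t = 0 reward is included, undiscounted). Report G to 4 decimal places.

t=0: π = [0.1250, 0.3750, 0.2500, 0.1250, 0.1250], E[r] = -0.6250, γ^t·E[r] = -0.625000, running G = -0.625000
t=1: π = [0.1406, 0.1250, 0.2344, 0.2969, 0.2031], E[r] = -0.6094, γ^t·E[r] = -0.548438, running G = -1.173438
t=2: π = [0.1621, 0.1250, 0.2441, 0.2148, 0.2539], E[r] = -0.1836, γ^t·E[r] = -0.148711, running G = -1.322148
t=3: π = [0.1519, 0.1250, 0.2583, 0.2239, 0.2410], E[r] = -0.3303, γ^t·E[r] = -0.240805, running G = -1.562953
t=4: π = [0.1530, 0.1250, 0.2577, 0.2210, 0.2434], E[r] = -0.3092, γ^t·E[r] = -0.202889, running G = -1.765842
t=5: π = [0.1526, 0.1250, 0.2581, 0.2214, 0.2429], E[r] = -0.3147, γ^t·E[r] = -0.185799, running G = -1.951641
t=6: π = [0.1527, 0.1250, 0.2580, 0.2213, 0.2430], E[r] = -0.3137, γ^t·E[r] = -0.166716, running G = -2.118357
t=7: π = [0.1527, 0.1250, 0.2581, 0.2213, 0.2430], E[r] = -0.3139, γ^t·E[r] = -0.150145, running G = -2.268502

G = -2.2685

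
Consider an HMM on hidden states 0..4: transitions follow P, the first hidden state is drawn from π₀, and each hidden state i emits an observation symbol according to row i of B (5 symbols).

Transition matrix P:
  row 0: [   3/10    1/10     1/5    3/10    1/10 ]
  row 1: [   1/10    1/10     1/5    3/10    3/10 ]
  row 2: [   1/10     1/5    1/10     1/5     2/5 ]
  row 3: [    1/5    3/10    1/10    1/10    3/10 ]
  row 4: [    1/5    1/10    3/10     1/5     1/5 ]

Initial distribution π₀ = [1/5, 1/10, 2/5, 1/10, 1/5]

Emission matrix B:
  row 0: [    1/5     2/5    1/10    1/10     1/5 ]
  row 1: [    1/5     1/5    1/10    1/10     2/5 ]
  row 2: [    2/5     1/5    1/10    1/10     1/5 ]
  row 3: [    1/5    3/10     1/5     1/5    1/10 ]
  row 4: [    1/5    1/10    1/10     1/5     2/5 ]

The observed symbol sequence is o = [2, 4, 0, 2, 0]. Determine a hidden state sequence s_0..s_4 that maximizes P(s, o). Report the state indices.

t=0: δ = [2.000e-02, 1.000e-02, 4.000e-02, 2.000e-02, 2.000e-02]  (obs o_0=2)
t=1: δ = [1.200e-03, 3.200e-03, 1.200e-03, 8.000e-04, 6.400e-03]  ψ = [0, 2, 4, 2, 2]  (obs o_1=4)
t=2: δ = [2.560e-04, 1.280e-04, 7.680e-04, 2.560e-04, 2.560e-04]  ψ = [4, 4, 4, 4, 4]  (obs o_2=0)
t=3: δ = [7.680e-06, 1.536e-05, 7.680e-06, 3.072e-05, 3.072e-05]  ψ = [0, 2, 2, 2, 2]  (obs o_3=2)
t=4: δ = [1.229e-06, 1.843e-06, 3.686e-06, 1.229e-06, 1.843e-06]  ψ = [3, 3, 4, 4, 3]  (obs o_4=0)
backtrack: best end state = 2; path = [2, 4, 2, 4, 2]

path = [2, 4, 2, 4, 2]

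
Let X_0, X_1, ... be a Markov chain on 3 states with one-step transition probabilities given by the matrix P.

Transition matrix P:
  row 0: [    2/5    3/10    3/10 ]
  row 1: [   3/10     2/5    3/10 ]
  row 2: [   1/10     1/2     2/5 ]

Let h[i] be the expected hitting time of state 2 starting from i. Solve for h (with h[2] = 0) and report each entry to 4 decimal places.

First-step conditioning: h[2] = 0; for i ≠ 2, h[i] = 1 + Σ_k P[i][k]·h[k].
  h[0] = 1 + 2/5·h[0] + 3/10·h[1]
  h[1] = 1 + 3/10·h[0] + 2/5·h[1]
Solving the 2×2 linear system over states ≠ 2 gives exactly h = [10/3, 10/3, 0] (h[2] = 0 is the target).

h = [3.3333, 3.3333, 0.0000]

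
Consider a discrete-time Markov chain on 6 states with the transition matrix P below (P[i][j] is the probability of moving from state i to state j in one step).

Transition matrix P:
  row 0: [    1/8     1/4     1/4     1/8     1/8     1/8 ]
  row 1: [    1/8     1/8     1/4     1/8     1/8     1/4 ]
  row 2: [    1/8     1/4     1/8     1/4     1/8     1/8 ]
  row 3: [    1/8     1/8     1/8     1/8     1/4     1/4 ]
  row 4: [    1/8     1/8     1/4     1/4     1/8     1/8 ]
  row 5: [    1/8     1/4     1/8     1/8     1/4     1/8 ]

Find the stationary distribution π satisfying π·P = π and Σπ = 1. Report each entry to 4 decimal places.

π = [0.1250, 0.1849, 0.1846, 0.1690, 0.1673, 0.1692]

Balance equations π_j = Σ_i π_i·P[i][j]:
  π_0 = 1/8·π_0 + 1/8·π_1 + 1/8·π_2 + 1/8·π_3 + 1/8·π_4 + 1/8·π_5
  π_1 = 1/4·π_0 + 1/8·π_1 + 1/4·π_2 + 1/8·π_3 + 1/8·π_4 + 1/4·π_5
  π_2 = 1/4·π_0 + 1/4·π_1 + 1/8·π_2 + 1/8·π_3 + 1/4·π_4 + 1/8·π_5
  π_3 = 1/8·π_0 + 1/8·π_1 + 1/4·π_2 + 1/8·π_3 + 1/4·π_4 + 1/8·π_5
  π_4 = 1/8·π_0 + 1/8·π_1 + 1/8·π_2 + 1/4·π_3 + 1/8·π_4 + 1/4·π_5
  normalize: π_0 + π_1 + π_2 + π_3 + π_4 + π_5 = 1
Solving the linear system gives exactly π = [1/8, 105/568, 957/5183, 7007/41464, 867/5183, 7017/41464].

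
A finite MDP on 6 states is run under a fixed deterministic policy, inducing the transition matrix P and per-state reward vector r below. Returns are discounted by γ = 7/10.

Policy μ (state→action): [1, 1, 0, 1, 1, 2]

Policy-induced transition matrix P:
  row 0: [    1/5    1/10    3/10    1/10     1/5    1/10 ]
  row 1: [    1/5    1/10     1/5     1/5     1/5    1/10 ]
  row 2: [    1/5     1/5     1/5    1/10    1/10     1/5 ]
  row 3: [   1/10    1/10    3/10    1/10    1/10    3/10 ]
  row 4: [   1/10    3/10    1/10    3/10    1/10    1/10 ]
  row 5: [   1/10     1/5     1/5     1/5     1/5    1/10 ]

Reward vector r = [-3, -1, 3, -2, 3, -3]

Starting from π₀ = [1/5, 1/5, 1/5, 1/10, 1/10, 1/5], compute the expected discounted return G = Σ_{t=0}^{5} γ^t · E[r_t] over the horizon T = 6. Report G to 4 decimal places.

t=0: π = [0.2000, 0.2000, 0.2000, 0.1000, 0.1000, 0.2000], E[r] = -0.7000, γ^t·E[r] = -0.700000, running G = -0.700000
t=1: π = [0.1600, 0.1600, 0.2200, 0.1600, 0.1600, 0.1400], E[r] = -0.2400, γ^t·E[r] = -0.168000, running G = -0.868000
t=2: π = [0.1540, 0.1680, 0.2160, 0.1620, 0.1460, 0.1540], E[r] = -0.3300, γ^t·E[r] = -0.161700, running G = -1.029700
t=3: π = [0.1538, 0.1662, 0.2170, 0.1614, 0.1476, 0.1540], E[r] = -0.3186, γ^t·E[r] = -0.109280, running G = -1.138980
t=4: π = [0.1537, 0.1666, 0.2168, 0.1615, 0.1474, 0.1540], E[r] = -0.3203, γ^t·E[r] = -0.076894, running G = -1.215874
t=5: π = [0.1537, 0.1666, 0.2168, 0.1615, 0.1474, 0.1540], E[r] = -0.3201, γ^t·E[r] = -0.053794, running G = -1.269668

G = -1.2697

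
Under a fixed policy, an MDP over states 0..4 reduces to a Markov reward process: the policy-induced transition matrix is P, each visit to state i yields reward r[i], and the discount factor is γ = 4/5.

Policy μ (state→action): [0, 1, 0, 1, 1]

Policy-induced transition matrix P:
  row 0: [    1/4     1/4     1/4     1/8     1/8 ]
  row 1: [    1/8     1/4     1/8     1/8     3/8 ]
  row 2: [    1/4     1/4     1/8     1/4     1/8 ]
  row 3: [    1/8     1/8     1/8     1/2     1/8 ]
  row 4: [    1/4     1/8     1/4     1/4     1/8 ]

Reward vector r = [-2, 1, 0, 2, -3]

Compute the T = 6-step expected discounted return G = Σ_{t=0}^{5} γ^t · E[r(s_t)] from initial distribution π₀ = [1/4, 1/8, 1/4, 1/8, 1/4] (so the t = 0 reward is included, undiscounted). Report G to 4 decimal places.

t=0: π = [0.2500, 0.1250, 0.2500, 0.1250, 0.2500], E[r] = -0.8750, γ^t·E[r] = -0.875000, running G = -0.875000
t=1: π = [0.2188, 0.2031, 0.1875, 0.2344, 0.1563], E[r] = -0.2344, γ^t·E[r] = -0.187500, running G = -1.062500
t=2: π = [0.1953, 0.2012, 0.1719, 0.2559, 0.1758], E[r] = -0.2051, γ^t·E[r] = -0.131250, running G = -1.193750
t=3: π = [0.1929, 0.1960, 0.1714, 0.2644, 0.1753], E[r] = -0.1868, γ^t·E[r] = -0.095625, running G = -1.289375
t=4: π = [0.1924, 0.1950, 0.1710, 0.2675, 0.1740], E[r] = -0.1769, γ^t·E[r] = -0.072463, running G = -1.361838
t=5: π = [0.1922, 0.1948, 0.1708, 0.2684, 0.1738], E[r] = -0.1740, γ^t·E[r] = -0.057004, running G = -1.418841

G = -1.4188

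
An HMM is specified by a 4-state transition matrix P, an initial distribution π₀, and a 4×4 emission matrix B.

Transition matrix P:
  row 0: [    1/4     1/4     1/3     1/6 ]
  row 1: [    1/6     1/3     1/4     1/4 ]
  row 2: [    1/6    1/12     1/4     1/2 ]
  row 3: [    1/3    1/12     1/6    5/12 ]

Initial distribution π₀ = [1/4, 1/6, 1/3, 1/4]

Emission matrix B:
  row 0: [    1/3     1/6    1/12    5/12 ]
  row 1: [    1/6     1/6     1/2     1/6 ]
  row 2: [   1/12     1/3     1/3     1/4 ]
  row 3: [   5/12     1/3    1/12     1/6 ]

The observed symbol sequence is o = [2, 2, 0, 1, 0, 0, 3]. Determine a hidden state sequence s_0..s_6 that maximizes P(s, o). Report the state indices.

t=0: δ = [2.083e-02, 8.333e-02, 1.111e-01, 2.083e-02]  (obs o_0=2)
t=1: δ = [1.543e-03, 1.389e-02, 9.259e-03, 4.630e-03]  ψ = [2, 1, 2, 2]  (obs o_1=2)
t=2: δ = [7.716e-04, 7.716e-04, 2.894e-04, 1.929e-03]  ψ = [1, 1, 1, 2]  (obs o_2=0)
t=3: δ = [1.072e-04, 4.287e-05, 1.072e-04, 2.679e-04]  ψ = [3, 1, 3, 3]  (obs o_3=1)
t=4: δ = [2.977e-05, 4.465e-06, 3.721e-06, 4.651e-05]  ψ = [3, 0, 3, 3]  (obs o_4=0)
t=5: δ = [5.168e-06, 1.240e-06, 8.269e-07, 8.075e-06]  ψ = [3, 0, 0, 3]  (obs o_5=0)
t=6: δ = [1.122e-06, 2.153e-07, 4.307e-07, 5.608e-07]  ψ = [3, 0, 0, 3]  (obs o_6=3)
backtrack: best end state = 0; path = [2, 2, 3, 3, 3, 3, 0]

path = [2, 2, 3, 3, 3, 3, 0]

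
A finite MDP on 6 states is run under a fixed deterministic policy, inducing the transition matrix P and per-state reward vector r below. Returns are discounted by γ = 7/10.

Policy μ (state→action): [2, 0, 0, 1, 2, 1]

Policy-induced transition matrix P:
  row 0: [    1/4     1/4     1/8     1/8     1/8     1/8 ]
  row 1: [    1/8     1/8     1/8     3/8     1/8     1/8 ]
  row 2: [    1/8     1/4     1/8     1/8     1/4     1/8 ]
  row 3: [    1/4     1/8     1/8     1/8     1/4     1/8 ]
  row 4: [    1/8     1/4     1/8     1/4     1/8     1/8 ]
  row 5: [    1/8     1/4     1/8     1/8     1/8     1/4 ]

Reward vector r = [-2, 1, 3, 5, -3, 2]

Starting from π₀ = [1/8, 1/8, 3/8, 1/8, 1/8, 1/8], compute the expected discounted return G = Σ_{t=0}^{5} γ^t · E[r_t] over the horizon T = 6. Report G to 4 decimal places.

G = 3.3718

t=0: π = [0.1250, 0.1250, 0.3750, 0.1250, 0.1250, 0.1250], E[r] = 1.5000, γ^t·E[r] = 1.500000, running G = 1.500000
t=1: π = [0.1563, 0.2188, 0.1250, 0.1719, 0.1875, 0.1406], E[r] = 0.8594, γ^t·E[r] = 0.601563, running G = 2.101563
t=2: π = [0.1660, 0.2012, 0.1250, 0.2031, 0.1621, 0.1426], E[r] = 1.0586, γ^t·E[r] = 0.518711, running G = 2.620273
t=3: π = [0.1711, 0.1995, 0.1250, 0.1956, 0.1660, 0.1428], E[r] = 0.9976, γ^t·E[r] = 0.342163, running G = 2.962436
t=4: π = [0.1708, 0.2006, 0.1250, 0.1956, 0.1651, 0.1429], E[r] = 1.0025, γ^t·E[r] = 0.240708, running G = 3.203144
t=5: π = [0.1708, 0.2005, 0.1250, 0.1958, 0.1651, 0.1429], E[r] = 1.0033, γ^t·E[r] = 0.168622, running G = 3.371766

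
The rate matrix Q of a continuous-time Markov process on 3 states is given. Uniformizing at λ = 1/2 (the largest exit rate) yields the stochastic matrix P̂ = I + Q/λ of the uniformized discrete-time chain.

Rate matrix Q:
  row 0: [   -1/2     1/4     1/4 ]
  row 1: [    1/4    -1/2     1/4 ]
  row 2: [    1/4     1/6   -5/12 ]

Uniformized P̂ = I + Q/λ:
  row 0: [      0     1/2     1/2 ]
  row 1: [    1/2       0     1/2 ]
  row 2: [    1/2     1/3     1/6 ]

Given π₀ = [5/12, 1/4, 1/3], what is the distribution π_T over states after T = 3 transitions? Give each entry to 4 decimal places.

t=0: π = [0.4167, 0.2500, 0.3333]
t=1: π = [0.2917, 0.3194, 0.3889]
t=2: π = [0.3542, 0.2755, 0.3704]
t=3: π = [0.3229, 0.3005, 0.3765]

π = [0.3229, 0.3005, 0.3765]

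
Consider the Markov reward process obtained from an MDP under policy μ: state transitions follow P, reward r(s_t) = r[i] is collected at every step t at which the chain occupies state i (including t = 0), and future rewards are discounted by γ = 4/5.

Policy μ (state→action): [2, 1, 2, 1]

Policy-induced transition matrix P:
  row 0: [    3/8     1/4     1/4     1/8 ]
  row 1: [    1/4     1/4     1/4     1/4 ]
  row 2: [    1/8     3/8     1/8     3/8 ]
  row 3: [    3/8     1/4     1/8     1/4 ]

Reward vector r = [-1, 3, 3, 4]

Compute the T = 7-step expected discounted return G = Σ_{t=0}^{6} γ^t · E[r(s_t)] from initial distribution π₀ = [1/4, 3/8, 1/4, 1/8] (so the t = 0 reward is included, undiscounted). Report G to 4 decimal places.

t=0: π = [0.2500, 0.3750, 0.2500, 0.1250], E[r] = 2.1250, γ^t·E[r] = 2.125000, running G = 2.125000
t=1: π = [0.2656, 0.2813, 0.2031, 0.2500], E[r] = 2.1875, γ^t·E[r] = 1.750000, running G = 3.875000
t=2: π = [0.2891, 0.2754, 0.1934, 0.2422], E[r] = 2.0859, γ^t·E[r] = 1.335000, running G = 5.210000
t=3: π = [0.2922, 0.2742, 0.1956, 0.2380], E[r] = 2.0691, γ^t·E[r] = 1.059375, running G = 6.269375
t=4: π = [0.2918, 0.2744, 0.1958, 0.2379], E[r] = 2.0706, γ^t·E[r] = 0.848100, running G = 7.117475
t=5: π = [0.2917, 0.2745, 0.1958, 0.2380], E[r] = 2.0710, γ^t·E[r] = 0.678631, running G = 7.796106
t=6: π = [0.2917, 0.2745, 0.1958, 0.2380], E[r] = 2.0710, γ^t·E[r] = 0.542908, running G = 8.339014

G = 8.3390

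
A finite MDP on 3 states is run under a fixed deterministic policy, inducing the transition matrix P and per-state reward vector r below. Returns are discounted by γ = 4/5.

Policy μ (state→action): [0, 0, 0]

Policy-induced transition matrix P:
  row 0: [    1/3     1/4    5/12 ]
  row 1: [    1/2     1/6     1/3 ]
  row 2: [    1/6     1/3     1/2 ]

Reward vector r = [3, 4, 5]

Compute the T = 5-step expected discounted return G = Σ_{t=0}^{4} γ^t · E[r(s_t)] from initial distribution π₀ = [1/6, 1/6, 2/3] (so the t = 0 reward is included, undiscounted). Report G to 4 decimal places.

t=0: π = [0.1667, 0.1667, 0.6667], E[r] = 4.5000, γ^t·E[r] = 4.500000, running G = 4.500000
t=1: π = [0.2500, 0.2917, 0.4583], E[r] = 4.2083, γ^t·E[r] = 3.366667, running G = 7.866667
t=2: π = [0.3056, 0.2639, 0.4306], E[r] = 4.1250, γ^t·E[r] = 2.640000, running G = 10.506667
t=3: π = [0.3056, 0.2639, 0.4306], E[r] = 4.1250, γ^t·E[r] = 2.112000, running G = 12.618667
t=4: π = [0.3056, 0.2639, 0.4306], E[r] = 4.1250, γ^t·E[r] = 1.689600, running G = 14.308267

G = 14.3083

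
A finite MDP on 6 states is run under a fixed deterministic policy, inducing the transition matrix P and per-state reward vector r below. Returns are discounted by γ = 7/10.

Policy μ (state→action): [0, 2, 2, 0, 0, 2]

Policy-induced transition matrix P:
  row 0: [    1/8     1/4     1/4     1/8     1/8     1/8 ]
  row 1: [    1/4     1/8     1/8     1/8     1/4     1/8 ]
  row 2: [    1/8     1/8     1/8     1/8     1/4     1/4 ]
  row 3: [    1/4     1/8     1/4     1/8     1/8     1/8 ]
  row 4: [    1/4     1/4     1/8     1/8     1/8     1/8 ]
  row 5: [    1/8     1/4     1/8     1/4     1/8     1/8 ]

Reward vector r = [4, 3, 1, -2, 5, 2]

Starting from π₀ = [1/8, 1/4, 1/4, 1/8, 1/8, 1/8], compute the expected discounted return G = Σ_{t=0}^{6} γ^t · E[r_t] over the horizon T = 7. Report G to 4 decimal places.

G = 6.9615

t=0: π = [0.1250, 0.2500, 0.2500, 0.1250, 0.1250, 0.1250], E[r] = 2.1250, γ^t·E[r] = 2.125000, running G = 2.125000
t=1: π = [0.1875, 0.1719, 0.1563, 0.1406, 0.1875, 0.1563], E[r] = 2.3906, γ^t·E[r] = 1.673438, running G = 3.798438
t=2: π = [0.1875, 0.1914, 0.1660, 0.1445, 0.1660, 0.1445], E[r] = 2.3203, γ^t·E[r] = 1.136953, running G = 4.935391
t=3: π = [0.1877, 0.1873, 0.1665, 0.1431, 0.1697, 0.1458], E[r] = 2.3330, γ^t·E[r] = 0.800222, running G = 5.735612
t=4: π = [0.1875, 0.1879, 0.1664, 0.1432, 0.1692, 0.1458], E[r] = 2.3313, γ^t·E[r] = 0.559752, running G = 6.295364
t=5: π = [0.1875, 0.1878, 0.1663, 0.1432, 0.1693, 0.1458], E[r] = 2.3315, γ^t·E[r] = 0.391855, running G = 6.687219
t=6: π = [0.1875, 0.1878, 0.1663, 0.1432, 0.1693, 0.1458], E[r] = 2.3315, γ^t·E[r] = 0.274296, running G = 6.961515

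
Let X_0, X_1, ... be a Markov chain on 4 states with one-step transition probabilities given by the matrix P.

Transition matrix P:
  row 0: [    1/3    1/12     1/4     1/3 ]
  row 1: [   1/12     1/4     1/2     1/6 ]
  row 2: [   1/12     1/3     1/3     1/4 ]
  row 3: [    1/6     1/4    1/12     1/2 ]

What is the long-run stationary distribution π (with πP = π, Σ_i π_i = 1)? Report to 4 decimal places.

π = [0.1469, 0.2490, 0.2821, 0.3220]

Balance equations π_j = Σ_i π_i·P[i][j]:
  π_0 = 1/3·π_0 + 1/12·π_1 + 1/12·π_2 + 1/6·π_3
  π_1 = 1/12·π_0 + 1/4·π_1 + 1/3·π_2 + 1/4·π_3
  π_2 = 1/4·π_0 + 1/2·π_1 + 1/3·π_2 + 1/12·π_3
  normalize: π_0 + π_1 + π_2 + π_3 = 1
Solving the linear system gives exactly π = [151/1028, 64/257, 145/514, 331/1028].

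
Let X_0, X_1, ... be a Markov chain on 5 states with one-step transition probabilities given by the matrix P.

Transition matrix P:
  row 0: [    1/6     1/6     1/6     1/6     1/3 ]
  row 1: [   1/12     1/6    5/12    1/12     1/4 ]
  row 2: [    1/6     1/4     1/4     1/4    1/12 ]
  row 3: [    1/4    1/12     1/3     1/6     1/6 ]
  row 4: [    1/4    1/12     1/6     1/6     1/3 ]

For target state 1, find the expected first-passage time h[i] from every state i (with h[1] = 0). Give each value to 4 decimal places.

First-step conditioning: h[1] = 0; for i ≠ 1, h[i] = 1 + Σ_k P[i][k]·h[k].
  h[0] = 1 + 1/6·h[0] + 1/6·h[2] + 1/6·h[3] + 1/3·h[4]
  h[2] = 1 + 1/6·h[0] + 1/4·h[2] + 1/4·h[3] + 1/12·h[4]
  h[3] = 1 + 1/4·h[0] + 1/3·h[2] + 1/6·h[3] + 1/6·h[4]
  h[4] = 1 + 1/4·h[0] + 1/6·h[2] + 1/6·h[3] + 1/3·h[4]
Solving the 4×4 linear system over states ≠ 1 gives exactly h = [936/139, 0, 6, 984/139, 1014/139] (h[1] = 0 is the target).

h = [6.7338, 0.0000, 6.0000, 7.0791, 7.2950]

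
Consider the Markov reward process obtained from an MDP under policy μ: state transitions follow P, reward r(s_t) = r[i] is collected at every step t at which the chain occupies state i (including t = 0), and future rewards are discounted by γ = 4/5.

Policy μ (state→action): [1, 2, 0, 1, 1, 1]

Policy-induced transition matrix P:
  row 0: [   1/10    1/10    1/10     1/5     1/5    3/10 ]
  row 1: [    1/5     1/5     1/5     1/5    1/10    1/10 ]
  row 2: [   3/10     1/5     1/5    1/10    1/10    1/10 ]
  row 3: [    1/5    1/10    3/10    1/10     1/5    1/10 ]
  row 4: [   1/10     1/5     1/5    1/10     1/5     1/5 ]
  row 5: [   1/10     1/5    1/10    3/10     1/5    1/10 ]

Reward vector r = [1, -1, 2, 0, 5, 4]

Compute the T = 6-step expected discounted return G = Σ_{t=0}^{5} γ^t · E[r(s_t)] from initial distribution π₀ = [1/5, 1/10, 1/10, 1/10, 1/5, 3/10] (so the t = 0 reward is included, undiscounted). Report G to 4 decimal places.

G = 7.3605

t=0: π = [0.2000, 0.1000, 0.1000, 0.1000, 0.2000, 0.3000], E[r] = 2.5000, γ^t·E[r] = 2.500000, running G = 2.500000
t=1: π = [0.1400, 0.1700, 0.1600, 0.1900, 0.1800, 0.1600], E[r] = 1.8300, γ^t·E[r] = 1.464000, running G = 3.964000
t=2: π = [0.1680, 0.1670, 0.1890, 0.1630, 0.1670, 0.1460], E[r] = 1.7980, γ^t·E[r] = 1.150720, running G = 5.114720
t=3: π = [0.1708, 0.1669, 0.1849, 0.1627, 0.1644, 0.1503], E[r] = 1.7969, γ^t·E[r] = 0.920013, running G = 6.034733
t=4: π = [0.1699, 0.1667, 0.1842, 0.1638, 0.1648, 0.1506], E[r] = 1.7981, γ^t·E[r] = 0.736506, running G = 6.771239
t=5: π = [0.1699, 0.1666, 0.1843, 0.1638, 0.1649, 0.1505], E[r] = 1.7984, γ^t·E[r] = 0.589296, running G = 7.360535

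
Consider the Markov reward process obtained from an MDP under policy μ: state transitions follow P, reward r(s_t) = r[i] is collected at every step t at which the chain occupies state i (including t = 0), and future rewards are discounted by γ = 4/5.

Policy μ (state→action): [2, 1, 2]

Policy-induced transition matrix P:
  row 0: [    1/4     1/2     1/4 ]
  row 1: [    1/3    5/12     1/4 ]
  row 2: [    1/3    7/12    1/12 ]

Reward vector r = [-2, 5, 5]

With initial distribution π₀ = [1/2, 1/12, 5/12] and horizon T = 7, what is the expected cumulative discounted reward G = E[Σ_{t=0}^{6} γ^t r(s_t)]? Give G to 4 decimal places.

G = 9.9843

t=0: π = [0.5000, 0.0833, 0.4167], E[r] = 1.5000, γ^t·E[r] = 1.500000, running G = 1.500000
t=1: π = [0.2917, 0.5278, 0.1806], E[r] = 2.9583, γ^t·E[r] = 2.366667, running G = 3.866667
t=2: π = [0.3090, 0.4711, 0.2199], E[r] = 2.8368, γ^t·E[r] = 1.815556, running G = 5.682222
t=3: π = [0.3076, 0.4791, 0.2133], E[r] = 2.8469, γ^t·E[r] = 1.457630, running G = 7.139852
t=4: π = [0.3077, 0.4779, 0.2144], E[r] = 2.8461, γ^t·E[r] = 1.165758, running G = 8.305610
t=5: π = [0.3077, 0.4780, 0.2143], E[r] = 2.8462, γ^t·E[r] = 0.932629, running G = 9.238239
t=6: π = [0.3077, 0.4780, 0.2143], E[r] = 2.8462, γ^t·E[r] = 0.746102, running G = 9.984341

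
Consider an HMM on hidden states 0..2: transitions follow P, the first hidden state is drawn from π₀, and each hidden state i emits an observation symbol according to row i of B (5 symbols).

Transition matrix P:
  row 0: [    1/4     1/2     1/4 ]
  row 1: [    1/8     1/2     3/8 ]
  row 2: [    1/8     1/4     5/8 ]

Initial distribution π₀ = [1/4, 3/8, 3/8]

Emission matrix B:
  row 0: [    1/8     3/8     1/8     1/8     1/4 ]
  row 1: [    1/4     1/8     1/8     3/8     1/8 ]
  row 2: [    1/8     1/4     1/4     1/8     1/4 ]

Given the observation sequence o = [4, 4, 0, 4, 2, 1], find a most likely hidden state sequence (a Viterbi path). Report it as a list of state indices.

t=0: δ = [6.250e-02, 4.688e-02, 9.375e-02]  (obs o_0=4)
t=1: δ = [3.906e-03, 3.906e-03, 1.465e-02]  ψ = [0, 0, 2]  (obs o_1=4)
t=2: δ = [2.289e-04, 9.155e-04, 1.144e-03]  ψ = [2, 2, 2]  (obs o_2=0)
t=3: δ = [3.576e-05, 5.722e-05, 1.788e-04]  ψ = [2, 1, 2]  (obs o_3=4)
t=4: δ = [2.794e-06, 5.588e-06, 2.794e-05]  ψ = [2, 2, 2]  (obs o_4=2)
t=5: δ = [1.310e-06, 8.731e-07, 4.366e-06]  ψ = [2, 2, 2]  (obs o_5=1)
backtrack: best end state = 2; path = [2, 2, 2, 2, 2, 2]

path = [2, 2, 2, 2, 2, 2]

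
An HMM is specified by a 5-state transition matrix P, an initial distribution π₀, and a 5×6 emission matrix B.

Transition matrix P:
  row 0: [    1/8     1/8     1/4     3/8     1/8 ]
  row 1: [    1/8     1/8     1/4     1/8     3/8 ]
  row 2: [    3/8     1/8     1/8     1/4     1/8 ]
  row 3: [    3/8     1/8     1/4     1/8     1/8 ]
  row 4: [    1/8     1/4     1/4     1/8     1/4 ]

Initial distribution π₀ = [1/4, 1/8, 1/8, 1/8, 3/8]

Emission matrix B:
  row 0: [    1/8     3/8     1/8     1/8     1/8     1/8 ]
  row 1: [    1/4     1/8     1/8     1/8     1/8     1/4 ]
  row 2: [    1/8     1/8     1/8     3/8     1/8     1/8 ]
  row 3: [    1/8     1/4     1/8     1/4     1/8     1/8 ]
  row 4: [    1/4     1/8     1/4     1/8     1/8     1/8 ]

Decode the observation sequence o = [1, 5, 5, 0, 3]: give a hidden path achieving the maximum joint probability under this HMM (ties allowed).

t=0: δ = [9.375e-02, 1.562e-02, 1.562e-02, 3.125e-02, 4.688e-02]  (obs o_0=1)
t=1: δ = [1.465e-03, 2.930e-03, 2.930e-03, 4.395e-03, 1.465e-03]  ψ = [0, 0, 0, 0, 0]  (obs o_1=5)
t=2: δ = [2.060e-04, 1.373e-04, 1.373e-04, 9.155e-05, 1.373e-04]  ψ = [3, 3, 3, 2, 1]  (obs o_2=5)
t=3: δ = [6.437e-06, 8.583e-06, 6.437e-06, 9.656e-06, 1.287e-05]  ψ = [2, 4, 0, 0, 1]  (obs o_3=0)
t=4: δ = [4.526e-07, 4.023e-07, 1.207e-06, 6.035e-07, 4.023e-07]  ψ = [3, 4, 4, 0, 1]  (obs o_4=3)
backtrack: best end state = 2; path = [0, 3, 1, 4, 2]

path = [0, 3, 1, 4, 2]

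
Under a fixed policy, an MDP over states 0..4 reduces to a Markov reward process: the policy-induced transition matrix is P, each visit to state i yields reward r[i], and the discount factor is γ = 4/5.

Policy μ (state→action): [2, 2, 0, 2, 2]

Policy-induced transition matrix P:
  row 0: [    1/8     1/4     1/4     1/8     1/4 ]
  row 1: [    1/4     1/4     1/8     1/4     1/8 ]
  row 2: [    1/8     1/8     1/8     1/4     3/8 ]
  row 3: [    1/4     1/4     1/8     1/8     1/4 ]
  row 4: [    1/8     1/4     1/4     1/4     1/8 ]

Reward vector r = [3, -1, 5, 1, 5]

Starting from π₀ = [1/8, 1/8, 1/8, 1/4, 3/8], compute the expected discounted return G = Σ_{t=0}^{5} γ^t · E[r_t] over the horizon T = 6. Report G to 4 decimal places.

G = 9.6075

t=0: π = [0.1250, 0.1250, 0.1250, 0.2500, 0.3750], E[r] = 3.0000, γ^t·E[r] = 3.000000, running G = 3.000000
t=1: π = [0.1719, 0.2344, 0.1875, 0.2031, 0.2031], E[r] = 2.4375, γ^t·E[r] = 1.950000, running G = 4.950000
t=2: π = [0.1797, 0.2266, 0.1719, 0.2031, 0.2188], E[r] = 2.4688, γ^t·E[r] = 1.580000, running G = 6.530000
t=3: π = [0.1787, 0.2285, 0.1748, 0.2021, 0.2158], E[r] = 2.4629, γ^t·E[r] = 1.261000, running G = 7.791000
t=4: π = [0.1788, 0.2281, 0.1743, 0.2024, 0.2163], E[r] = 2.4639, γ^t·E[r] = 1.009200, running G = 8.800200
t=5: π = [0.1788, 0.2282, 0.1744, 0.2023, 0.2162], E[r] = 2.4637, γ^t·E[r] = 0.807310, running G = 9.607510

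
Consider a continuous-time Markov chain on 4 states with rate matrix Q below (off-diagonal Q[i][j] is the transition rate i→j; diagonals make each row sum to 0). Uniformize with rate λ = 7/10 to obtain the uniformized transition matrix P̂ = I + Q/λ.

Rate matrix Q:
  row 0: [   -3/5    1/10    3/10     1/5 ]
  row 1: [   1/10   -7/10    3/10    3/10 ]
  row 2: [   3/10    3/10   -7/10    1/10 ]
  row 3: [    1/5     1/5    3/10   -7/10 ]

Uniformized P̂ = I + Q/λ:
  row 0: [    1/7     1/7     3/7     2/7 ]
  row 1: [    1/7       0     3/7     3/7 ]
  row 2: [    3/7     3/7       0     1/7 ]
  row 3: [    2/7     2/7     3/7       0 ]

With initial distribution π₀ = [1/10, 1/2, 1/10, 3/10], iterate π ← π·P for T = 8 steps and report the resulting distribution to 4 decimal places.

t=0: π = [0.1000, 0.5000, 0.1000, 0.3000]
t=1: π = [0.2143, 0.1429, 0.3857, 0.2571]
t=2: π = [0.2898, 0.2694, 0.2633, 0.1776]
t=3: π = [0.2434, 0.2050, 0.3157, 0.2359]
t=4: π = [0.2668, 0.2375, 0.2933, 0.2025]
t=5: π = [0.2556, 0.2216, 0.3029, 0.2199]
t=6: π = [0.2608, 0.2291, 0.2988, 0.2113]
t=7: π = [0.2584, 0.2257, 0.3005, 0.2154]
t=8: π = [0.2595, 0.2273, 0.2998, 0.2135]

π = [0.2595, 0.2273, 0.2998, 0.2135]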